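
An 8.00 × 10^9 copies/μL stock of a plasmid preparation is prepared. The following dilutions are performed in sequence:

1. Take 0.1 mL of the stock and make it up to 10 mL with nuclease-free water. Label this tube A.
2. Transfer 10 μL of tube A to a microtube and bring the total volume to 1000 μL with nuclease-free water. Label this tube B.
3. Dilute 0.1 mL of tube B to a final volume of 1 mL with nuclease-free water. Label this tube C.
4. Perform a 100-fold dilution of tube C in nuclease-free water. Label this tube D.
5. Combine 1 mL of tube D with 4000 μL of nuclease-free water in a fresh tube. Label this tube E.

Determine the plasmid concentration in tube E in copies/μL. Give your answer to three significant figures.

Step 1: 0.1 mL brought to 10 mL → factor 10/0.1 = 100
Step 2: 10 μL brought to 1000 μL → factor 1000/10 = 100
Step 3: 0.1 mL brought to 1 mL → factor 1/0.1 = 10
Step 4: 100-fold → factor 100
Step 5: 1 mL + 4000 μL = 5 mL total → factor 5/1 = 5
Overall dilution factor = 100 × 100 × 10 × 100 × 5 = 5 × 10^7
Final = 8.00 × 10^9 copies/μL / 5 × 10^7 = 160 copies/μL

160 copies/μL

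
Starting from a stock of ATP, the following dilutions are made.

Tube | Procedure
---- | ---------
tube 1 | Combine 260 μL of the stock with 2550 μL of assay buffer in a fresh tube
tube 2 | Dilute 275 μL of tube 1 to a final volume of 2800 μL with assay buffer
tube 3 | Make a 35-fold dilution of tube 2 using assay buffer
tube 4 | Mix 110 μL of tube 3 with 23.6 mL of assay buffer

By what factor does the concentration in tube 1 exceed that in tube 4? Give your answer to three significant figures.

7.68 × 10^4

Step 1: 260 μL + 2550 μL = 2810 μL total → factor 2810/260 = 10.808
Step 2: 275 μL brought to 2800 μL → factor 2800/275 = 10.182
Step 3: 35-fold → factor 35
Step 4: 110 μL + 23.6 mL = 23710 μL total → factor 23710/110 = 215.55
Dilution factor to tube 1 = 10.808; to tube 4 = 8.3017 × 10^5
[tube 1]/[tube 4] = (factor to tube 4)/(factor to tube 1) = 8.3017 × 10^5/10.808 = 7.68 × 10^4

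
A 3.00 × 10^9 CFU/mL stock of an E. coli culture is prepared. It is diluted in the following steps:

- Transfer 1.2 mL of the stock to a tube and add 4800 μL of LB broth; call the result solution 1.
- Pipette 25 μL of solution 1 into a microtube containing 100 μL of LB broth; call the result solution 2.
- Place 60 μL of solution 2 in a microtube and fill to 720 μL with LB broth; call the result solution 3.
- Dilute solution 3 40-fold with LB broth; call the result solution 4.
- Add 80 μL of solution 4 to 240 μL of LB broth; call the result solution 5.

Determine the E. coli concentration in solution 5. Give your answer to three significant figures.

Step 1: 1.2 mL + 4800 μL = 6 mL total → factor 6/1.2 = 5
Step 2: 25 μL + 100 μL = 125 μL total → factor 125/25 = 5
Step 3: 60 μL brought to 720 μL → factor 720/60 = 12
Step 4: 40-fold → factor 40
Step 5: 80 μL + 240 μL = 320 μL total → factor 320/80 = 4
Overall dilution factor = 5 × 5 × 12 × 40 × 4 = 48000
Final = 3.00 × 10^9 CFU/mL / 48000 = 6.25 × 10^4 CFU/mL

6.25 × 10^4 CFU/mL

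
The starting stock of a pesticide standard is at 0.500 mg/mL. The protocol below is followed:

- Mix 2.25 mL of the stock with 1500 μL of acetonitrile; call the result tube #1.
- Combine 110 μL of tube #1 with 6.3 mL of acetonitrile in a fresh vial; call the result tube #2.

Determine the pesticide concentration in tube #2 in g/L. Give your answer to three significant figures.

0.00515 g/L

Step 1: 2.25 mL + 1500 μL = 3.75 mL total → factor 3.75/2.25 = 1.6667
Step 2: 110 μL + 6.3 mL = 6410 μL total → factor 6410/110 = 58.273
Overall dilution factor = 1.6667 × 58.273 = 97.121
Final = 0.500 mg/mL / 97.121 = 0.005148 mg/mL = 0.00515 g/L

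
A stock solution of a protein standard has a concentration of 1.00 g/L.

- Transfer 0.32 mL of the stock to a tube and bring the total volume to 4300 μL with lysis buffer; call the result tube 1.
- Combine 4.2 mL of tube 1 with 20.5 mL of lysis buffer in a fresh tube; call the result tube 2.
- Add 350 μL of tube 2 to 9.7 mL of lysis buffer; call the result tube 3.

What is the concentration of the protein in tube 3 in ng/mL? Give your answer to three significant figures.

Step 1: 0.32 mL brought to 4300 μL → factor 4.3/0.32 = 13.438
Step 2: 4.2 mL + 20.5 mL = 24.7 mL total → factor 24.7/4.2 = 5.881
Step 3: 350 μL + 9.7 mL = 10050 μL total → factor 10050/350 = 28.714
Overall dilution factor = 13.438 × 5.881 × 28.714 = 2269.2
Final = 1.00 g/L / 2269.2 = 0.0004407 g/L = 441 ng/mL

441 ng/mL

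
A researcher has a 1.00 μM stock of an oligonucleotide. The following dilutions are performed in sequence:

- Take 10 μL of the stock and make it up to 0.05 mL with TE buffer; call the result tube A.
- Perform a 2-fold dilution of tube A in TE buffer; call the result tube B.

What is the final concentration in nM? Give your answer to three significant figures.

100 nM

Step 1: 10 μL brought to 0.05 mL → factor 50/10 = 5
Step 2: 2-fold → factor 2
Overall dilution factor = 5 × 2 = 10
Final = 1.00 μM / 10 = 0.1000 μM = 100 nM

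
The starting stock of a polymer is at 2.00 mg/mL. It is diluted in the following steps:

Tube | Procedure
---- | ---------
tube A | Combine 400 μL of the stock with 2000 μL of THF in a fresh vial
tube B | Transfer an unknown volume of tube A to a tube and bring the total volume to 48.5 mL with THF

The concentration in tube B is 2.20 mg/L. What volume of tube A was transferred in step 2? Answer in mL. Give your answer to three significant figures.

Step 1: 400 μL + 2000 μL = 2400 μL total → factor 2400/400 = 6
Step 2: v brought to 48.5 mL → factor = 48.5 mL/v
Product of known-step factors = 6
Overall factor = 2.00 mg/mL / (2.20 mg/L) = 909.09
Step-2 factor = 909.09 / 6 = 151.52
v = 48.5 mL / 151.52 = 0.320 mL

0.320 mL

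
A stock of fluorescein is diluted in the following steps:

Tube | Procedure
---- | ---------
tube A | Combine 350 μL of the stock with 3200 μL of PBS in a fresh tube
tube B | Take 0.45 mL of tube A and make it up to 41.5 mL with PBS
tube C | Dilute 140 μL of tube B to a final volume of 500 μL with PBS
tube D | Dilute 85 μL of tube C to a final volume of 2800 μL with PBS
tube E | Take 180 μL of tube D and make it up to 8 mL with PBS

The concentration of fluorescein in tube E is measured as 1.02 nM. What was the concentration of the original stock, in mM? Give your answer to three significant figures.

4.99 mM

Step 1: 350 μL + 3200 μL = 3550 μL total → factor 3550/350 = 10.143
Step 2: 0.45 mL brought to 41.5 mL → factor 41.5/0.45 = 92.222
Step 3: 140 μL brought to 500 μL → factor 500/140 = 3.5714
Step 4: 85 μL brought to 2800 μL → factor 2800/85 = 32.941
Step 5: 180 μL brought to 8 mL → factor 8000/180 = 44.444
Overall dilution factor = 10.143 × 92.222 × 3.5714 × 32.941 × 44.444 = 4.891 × 10^6
Stock = 1.02 nM × 4.891 × 10^6 = 4.989 × 10^6 nM = 4.99 mM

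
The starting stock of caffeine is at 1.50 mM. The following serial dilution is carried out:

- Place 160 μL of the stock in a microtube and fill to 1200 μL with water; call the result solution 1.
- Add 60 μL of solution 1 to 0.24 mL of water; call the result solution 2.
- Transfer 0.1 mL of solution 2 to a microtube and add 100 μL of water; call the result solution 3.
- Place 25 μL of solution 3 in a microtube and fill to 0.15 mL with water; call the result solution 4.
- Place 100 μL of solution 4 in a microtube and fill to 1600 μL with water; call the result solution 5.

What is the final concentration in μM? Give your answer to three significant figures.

Step 1: 160 μL brought to 1200 μL → factor 1200/160 = 7.5
Step 2: 60 μL + 0.24 mL = 300 μL total → factor 300/60 = 5
Step 3: 0.1 mL + 100 μL = 0.2 mL total → factor 0.2/0.1 = 2
Step 4: 25 μL brought to 0.15 mL → factor 150/25 = 6
Step 5: 100 μL brought to 1600 μL → factor 1600/100 = 16
Overall dilution factor = 7.5 × 5 × 2 × 6 × 16 = 7200
Final = 1.50 mM / 7200 = 0.0002083 mM = 0.208 μM

0.208 μM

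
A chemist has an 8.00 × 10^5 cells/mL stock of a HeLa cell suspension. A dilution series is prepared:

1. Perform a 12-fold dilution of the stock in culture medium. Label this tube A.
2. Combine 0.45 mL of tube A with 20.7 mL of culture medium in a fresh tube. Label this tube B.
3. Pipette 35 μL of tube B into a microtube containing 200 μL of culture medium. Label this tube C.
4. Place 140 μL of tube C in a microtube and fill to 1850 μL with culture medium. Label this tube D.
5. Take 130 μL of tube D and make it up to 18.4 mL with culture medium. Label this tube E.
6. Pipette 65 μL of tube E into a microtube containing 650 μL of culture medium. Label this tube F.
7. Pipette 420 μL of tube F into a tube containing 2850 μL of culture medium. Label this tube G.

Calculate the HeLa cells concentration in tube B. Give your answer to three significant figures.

Step 1: 12-fold → factor 12
Step 2: 0.45 mL + 20.7 mL = 21.15 mL total → factor 21.15/0.45 = 47
Dilution factor through tube B = 12 × 47 = 564
[tube B] = 8.00 × 10^5 cells/mL / 564 = 1.42 × 10^3 cells/mL

1.42 × 10^3 cells/mL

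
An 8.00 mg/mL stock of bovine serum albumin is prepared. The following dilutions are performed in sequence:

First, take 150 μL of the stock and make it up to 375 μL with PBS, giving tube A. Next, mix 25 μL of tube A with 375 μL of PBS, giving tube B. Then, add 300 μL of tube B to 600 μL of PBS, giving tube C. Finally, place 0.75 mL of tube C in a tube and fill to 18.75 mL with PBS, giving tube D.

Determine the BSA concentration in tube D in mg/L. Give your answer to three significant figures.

Step 1: 150 μL brought to 375 μL → factor 375/150 = 2.5
Step 2: 25 μL + 375 μL = 400 μL total → factor 400/25 = 16
Step 3: 300 μL + 600 μL = 900 μL total → factor 900/300 = 3
Step 4: 0.75 mL brought to 18.75 mL → factor 18.75/0.75 = 25
Overall dilution factor = 2.5 × 16 × 3 × 25 = 3000
Final = 8.00 mg/mL / 3000 = 0.002667 mg/mL = 2.67 mg/L

2.67 mg/L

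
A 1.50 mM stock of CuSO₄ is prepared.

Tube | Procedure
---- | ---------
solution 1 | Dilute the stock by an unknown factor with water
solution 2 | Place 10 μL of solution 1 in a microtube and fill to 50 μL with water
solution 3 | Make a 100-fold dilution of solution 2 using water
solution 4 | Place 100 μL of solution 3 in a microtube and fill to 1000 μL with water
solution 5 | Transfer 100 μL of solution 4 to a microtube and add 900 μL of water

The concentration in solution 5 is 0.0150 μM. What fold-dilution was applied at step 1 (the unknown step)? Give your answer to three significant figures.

2.00-fold

Step 1: unknown factor x
Step 2: 10 μL brought to 50 μL → factor 50/10 = 5
Step 3: 100-fold → factor 100
Step 4: 100 μL brought to 1000 μL → factor 1000/100 = 10
Step 5: 100 μL + 900 μL = 1000 μL total → factor 1000/100 = 10
Product of known-step factors = 50000
Overall factor = 1.50 mM / (0.0150 μM) = 1 × 10^5
x = 1 × 10^5 / 50000 = 2.00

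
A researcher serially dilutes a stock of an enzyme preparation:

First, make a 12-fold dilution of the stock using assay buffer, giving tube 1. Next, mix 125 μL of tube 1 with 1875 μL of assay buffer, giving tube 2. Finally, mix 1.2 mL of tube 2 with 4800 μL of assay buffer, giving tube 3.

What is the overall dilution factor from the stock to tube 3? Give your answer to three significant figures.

Step 1: 12-fold → factor 12
Step 2: 125 μL + 1875 μL = 2000 μL total → factor 2000/125 = 16
Step 3: 1.2 mL + 4800 μL = 6 mL total → factor 6/1.2 = 5
Overall dilution factor = 12 × 16 × 5 = 960

960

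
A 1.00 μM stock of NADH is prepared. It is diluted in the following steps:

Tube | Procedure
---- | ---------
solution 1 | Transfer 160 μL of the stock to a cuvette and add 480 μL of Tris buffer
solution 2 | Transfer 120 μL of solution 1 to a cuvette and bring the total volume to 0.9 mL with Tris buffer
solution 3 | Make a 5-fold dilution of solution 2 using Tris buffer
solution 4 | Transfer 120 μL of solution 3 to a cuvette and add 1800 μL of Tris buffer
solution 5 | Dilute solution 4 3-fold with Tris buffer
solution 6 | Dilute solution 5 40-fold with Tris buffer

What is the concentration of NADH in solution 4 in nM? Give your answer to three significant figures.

Step 1: 160 μL + 480 μL = 640 μL total → factor 640/160 = 4
Step 2: 120 μL brought to 0.9 mL → factor 900/120 = 7.5
Step 3: 5-fold → factor 5
Step 4: 120 μL + 1800 μL = 1920 μL total → factor 1920/120 = 16
Dilution factor through solution 4 = 4 × 7.5 × 5 × 16 = 2400
[solution 4] = 1.00 μM / 2400 = 0.0004167 μM = 0.417 nM

0.417 nM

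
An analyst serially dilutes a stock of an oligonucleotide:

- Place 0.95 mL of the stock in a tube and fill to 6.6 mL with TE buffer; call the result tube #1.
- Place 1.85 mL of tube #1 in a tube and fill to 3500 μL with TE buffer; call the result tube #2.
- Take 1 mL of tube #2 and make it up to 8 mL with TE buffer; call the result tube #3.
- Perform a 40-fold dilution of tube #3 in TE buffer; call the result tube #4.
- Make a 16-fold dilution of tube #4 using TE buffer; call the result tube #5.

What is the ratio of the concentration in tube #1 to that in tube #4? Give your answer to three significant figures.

Step 1: 0.95 mL brought to 6.6 mL → factor 6.6/0.95 = 6.9474
Step 2: 1.85 mL brought to 3500 μL → factor 3.5/1.85 = 1.8919
Step 3: 1 mL brought to 8 mL → factor 8/1 = 8
Step 4: 40-fold → factor 40
Dilution factor to tube #1 = 6.9474; to tube #4 = 4206
[tube #1]/[tube #4] = (factor to tube #4)/(factor to tube #1) = 4206/6.9474 = 605

605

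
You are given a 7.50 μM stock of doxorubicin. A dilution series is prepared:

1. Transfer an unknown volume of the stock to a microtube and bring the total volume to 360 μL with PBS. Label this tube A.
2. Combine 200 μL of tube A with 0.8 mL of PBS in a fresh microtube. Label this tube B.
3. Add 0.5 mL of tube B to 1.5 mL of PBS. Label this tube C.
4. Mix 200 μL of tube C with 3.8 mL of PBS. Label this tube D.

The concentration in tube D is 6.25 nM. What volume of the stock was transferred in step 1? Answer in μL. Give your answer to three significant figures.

Step 1: v brought to 360 μL → factor = 360 μL/v
Step 2: 200 μL + 0.8 mL = 1000 μL total → factor 1000/200 = 5
Step 3: 0.5 mL + 1.5 mL = 2 mL total → factor 2/0.5 = 4
Step 4: 200 μL + 3.8 mL = 4000 μL total → factor 4000/200 = 20
Product of known-step factors = 400
Overall factor = 7.50 μM / (6.25 nM) = 1200
Step-1 factor = 1200 / 400 = 3
v = 360 μL / 3 = 120 μL

120 μL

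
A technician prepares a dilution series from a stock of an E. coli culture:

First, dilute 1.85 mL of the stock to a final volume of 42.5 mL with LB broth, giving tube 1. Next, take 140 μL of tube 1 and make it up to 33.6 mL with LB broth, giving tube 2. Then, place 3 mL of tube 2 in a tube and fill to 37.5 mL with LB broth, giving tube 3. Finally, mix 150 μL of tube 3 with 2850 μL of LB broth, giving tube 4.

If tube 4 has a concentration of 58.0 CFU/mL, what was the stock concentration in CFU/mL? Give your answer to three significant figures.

Step 1: 1.85 mL brought to 42.5 mL → factor 42.5/1.85 = 22.973
Step 2: 140 μL brought to 33.6 mL → factor 33600/140 = 240
Step 3: 3 mL brought to 37.5 mL → factor 37.5/3 = 12.5
Step 4: 150 μL + 2850 μL = 3000 μL total → factor 3000/150 = 20
Overall dilution factor = 22.973 × 240 × 12.5 × 20 = 1.3784 × 10^6
Stock = 58.0 CFU/mL × 1.3784 × 10^6 = 7.99 × 10^7 CFU/mL

7.99 × 10^7 CFU/mL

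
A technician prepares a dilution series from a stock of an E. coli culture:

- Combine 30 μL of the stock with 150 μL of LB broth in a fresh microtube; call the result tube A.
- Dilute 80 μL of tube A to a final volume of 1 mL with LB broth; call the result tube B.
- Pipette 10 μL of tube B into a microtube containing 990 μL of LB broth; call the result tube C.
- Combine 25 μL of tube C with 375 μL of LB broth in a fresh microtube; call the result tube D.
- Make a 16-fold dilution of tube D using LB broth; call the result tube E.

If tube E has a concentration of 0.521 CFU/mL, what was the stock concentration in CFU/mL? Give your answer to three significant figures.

1.00 × 10^6 CFU/mL

Step 1: 30 μL + 150 μL = 180 μL total → factor 180/30 = 6
Step 2: 80 μL brought to 1 mL → factor 1000/80 = 12.5
Step 3: 10 μL + 990 μL = 1000 μL total → factor 1000/10 = 100
Step 4: 25 μL + 375 μL = 400 μL total → factor 400/25 = 16
Step 5: 16-fold → factor 16
Overall dilution factor = 6 × 12.5 × 100 × 16 × 16 = 1.92 × 10^6
Stock = 0.521 CFU/mL × 1.92 × 10^6 = 1.00 × 10^6 CFU/mL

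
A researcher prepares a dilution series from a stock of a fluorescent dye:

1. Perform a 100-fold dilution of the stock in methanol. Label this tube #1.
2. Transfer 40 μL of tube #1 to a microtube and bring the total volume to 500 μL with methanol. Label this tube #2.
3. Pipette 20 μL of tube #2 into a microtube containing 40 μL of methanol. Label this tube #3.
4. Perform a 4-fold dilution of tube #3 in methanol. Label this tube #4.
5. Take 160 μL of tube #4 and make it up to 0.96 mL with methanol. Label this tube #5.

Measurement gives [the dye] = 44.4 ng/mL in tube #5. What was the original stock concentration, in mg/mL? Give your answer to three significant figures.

4.00 mg/mL

Step 1: 100-fold → factor 100
Step 2: 40 μL brought to 500 μL → factor 500/40 = 12.5
Step 3: 20 μL + 40 μL = 60 μL total → factor 60/20 = 3
Step 4: 4-fold → factor 4
Step 5: 160 μL brought to 0.96 mL → factor 960/160 = 6
Overall dilution factor = 100 × 12.5 × 3 × 4 × 6 = 90000
Stock = 44.4 ng/mL × 90000 = 3.996 × 10^6 ng/mL = 4.00 mg/mL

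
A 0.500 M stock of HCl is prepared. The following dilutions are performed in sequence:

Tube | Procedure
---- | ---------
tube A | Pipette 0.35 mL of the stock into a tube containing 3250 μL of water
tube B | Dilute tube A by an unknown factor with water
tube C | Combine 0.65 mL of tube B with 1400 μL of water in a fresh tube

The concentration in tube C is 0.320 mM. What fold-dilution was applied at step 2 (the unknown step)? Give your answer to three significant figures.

Step 1: 0.35 mL + 3250 μL = 3.6 mL total → factor 3.6/0.35 = 10.286
Step 2: unknown factor x
Step 3: 0.65 mL + 1400 μL = 2.05 mL total → factor 2.05/0.65 = 3.1538
Product of known-step factors = 32.44
Overall factor = 0.500 M / (0.320 mM) = 1562.5
x = 1562.5 / 32.44 = 48.2

48.2-fold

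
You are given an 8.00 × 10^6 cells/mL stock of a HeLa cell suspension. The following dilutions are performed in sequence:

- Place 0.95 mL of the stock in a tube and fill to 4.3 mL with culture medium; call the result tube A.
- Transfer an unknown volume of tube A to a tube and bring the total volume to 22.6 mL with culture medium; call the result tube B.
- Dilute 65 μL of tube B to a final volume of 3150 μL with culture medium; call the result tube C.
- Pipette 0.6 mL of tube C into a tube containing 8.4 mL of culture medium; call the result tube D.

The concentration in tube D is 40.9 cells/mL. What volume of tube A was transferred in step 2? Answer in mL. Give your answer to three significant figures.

0.380 mL

Step 1: 0.95 mL brought to 4.3 mL → factor 4.3/0.95 = 4.5263
Step 2: v brought to 22.6 mL → factor = 22.6 mL/v
Step 3: 65 μL brought to 3150 μL → factor 3150/65 = 48.462
Step 4: 0.6 mL + 8.4 mL = 9 mL total → factor 9/0.6 = 15
Product of known-step factors = 3290.3
Overall factor = 8.00 × 10^6 cells/mL / (40.9 cells/mL) = 1.956 × 10^5
Step-2 factor = 1.956 × 10^5 / 3290.3 = 59.447
v = 22.6 mL / 59.447 = 0.380 mL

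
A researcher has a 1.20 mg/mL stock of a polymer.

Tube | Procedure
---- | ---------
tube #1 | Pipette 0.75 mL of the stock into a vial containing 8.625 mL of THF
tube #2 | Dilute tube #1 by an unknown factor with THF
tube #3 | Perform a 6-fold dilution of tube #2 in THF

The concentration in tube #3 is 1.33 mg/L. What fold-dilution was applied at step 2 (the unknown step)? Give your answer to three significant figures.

12.0-fold

Step 1: 0.75 mL + 8.625 mL = 9.375 mL total → factor 9.375/0.75 = 12.5
Step 2: unknown factor x
Step 3: 6-fold → factor 6
Product of known-step factors = 75
Overall factor = 1.20 mg/mL / (1.33 mg/L) = 902.26
x = 902.26 / 75 = 12.0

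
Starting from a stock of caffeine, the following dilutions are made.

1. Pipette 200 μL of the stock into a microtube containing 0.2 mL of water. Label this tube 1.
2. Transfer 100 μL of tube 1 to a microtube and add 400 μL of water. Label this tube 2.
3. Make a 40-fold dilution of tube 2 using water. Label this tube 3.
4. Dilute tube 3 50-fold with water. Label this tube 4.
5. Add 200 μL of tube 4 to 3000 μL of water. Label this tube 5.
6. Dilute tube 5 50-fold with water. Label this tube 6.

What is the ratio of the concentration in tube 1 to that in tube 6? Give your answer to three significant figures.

Step 1: 200 μL + 0.2 mL = 400 μL total → factor 400/200 = 2
Step 2: 100 μL + 400 μL = 500 μL total → factor 500/100 = 5
Step 3: 40-fold → factor 40
Step 4: 50-fold → factor 50
Step 5: 200 μL + 3000 μL = 3200 μL total → factor 3200/200 = 16
Step 6: 50-fold → factor 50
Dilution factor to tube 1 = 2; to tube 6 = 1.6 × 10^7
[tube 1]/[tube 6] = (factor to tube 6)/(factor to tube 1) = 1.6 × 10^7/2 = 8.00 × 10^6

8.00 × 10^6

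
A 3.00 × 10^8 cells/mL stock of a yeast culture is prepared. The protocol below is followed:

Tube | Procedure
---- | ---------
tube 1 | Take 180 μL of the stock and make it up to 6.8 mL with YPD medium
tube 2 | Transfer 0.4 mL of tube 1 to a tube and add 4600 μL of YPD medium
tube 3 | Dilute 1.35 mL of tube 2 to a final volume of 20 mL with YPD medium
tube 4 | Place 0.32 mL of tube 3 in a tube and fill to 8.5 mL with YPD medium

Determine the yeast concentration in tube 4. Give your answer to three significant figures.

Step 1: 180 μL brought to 6.8 mL → factor 6800/180 = 37.778
Step 2: 0.4 mL + 4600 μL = 5 mL total → factor 5/0.4 = 12.5
Step 3: 1.35 mL brought to 20 mL → factor 20/1.35 = 14.815
Step 4: 0.32 mL brought to 8.5 mL → factor 8.5/0.32 = 26.562
Overall dilution factor = 37.778 × 12.5 × 14.815 × 26.562 = 1.8583 × 10^5
Final = 3.00 × 10^8 cells/mL / 1.8583 × 10^5 = 1.61 × 10^3 cells/mL

1.61 × 10^3 cells/mL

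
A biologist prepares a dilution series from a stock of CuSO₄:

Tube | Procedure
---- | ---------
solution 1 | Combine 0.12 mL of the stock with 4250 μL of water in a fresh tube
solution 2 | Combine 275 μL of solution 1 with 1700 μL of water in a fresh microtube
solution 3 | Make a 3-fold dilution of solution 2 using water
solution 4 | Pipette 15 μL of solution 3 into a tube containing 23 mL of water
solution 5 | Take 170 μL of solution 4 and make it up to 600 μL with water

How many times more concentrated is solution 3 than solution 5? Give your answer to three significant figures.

5.42 × 10^3

Step 1: 0.12 mL + 4250 μL = 4.37 mL total → factor 4.37/0.12 = 36.417
Step 2: 275 μL + 1700 μL = 1975 μL total → factor 1975/275 = 7.1818
Step 3: 3-fold → factor 3
Step 4: 15 μL + 23 mL = 23015 μL total → factor 23015/15 = 1534.3
Step 5: 170 μL brought to 600 μL → factor 600/170 = 3.5294
Dilution factor to solution 3 = 784.61; to solution 5 = 4.2489 × 10^6
[solution 3]/[solution 5] = (factor to solution 5)/(factor to solution 3) = 4.2489 × 10^6/784.61 = 5.42 × 10^3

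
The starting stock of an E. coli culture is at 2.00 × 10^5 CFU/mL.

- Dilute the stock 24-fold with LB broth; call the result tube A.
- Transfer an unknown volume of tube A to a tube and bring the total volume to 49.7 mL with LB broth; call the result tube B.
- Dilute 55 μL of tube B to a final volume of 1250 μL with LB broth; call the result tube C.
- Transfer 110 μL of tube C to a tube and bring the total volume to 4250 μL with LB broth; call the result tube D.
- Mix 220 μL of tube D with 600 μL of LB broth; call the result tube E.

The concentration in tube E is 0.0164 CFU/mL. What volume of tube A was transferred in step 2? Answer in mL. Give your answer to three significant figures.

0.320 mL

Step 1: 24-fold → factor 24
Step 2: v brought to 49.7 mL → factor = 49.7 mL/v
Step 3: 55 μL brought to 1250 μL → factor 1250/55 = 22.727
Step 4: 110 μL brought to 4250 μL → factor 4250/110 = 38.636
Step 5: 220 μL + 600 μL = 820 μL total → factor 820/220 = 3.7273
Product of known-step factors = 78550
Overall factor = 2.00 × 10^5 CFU/mL / (0.0164 CFU/mL) = 1.2195 × 10^7
Step-2 factor = 1.2195 × 10^7 / 78550 = 155.25
v = 49.7 mL / 155.25 = 0.320 mL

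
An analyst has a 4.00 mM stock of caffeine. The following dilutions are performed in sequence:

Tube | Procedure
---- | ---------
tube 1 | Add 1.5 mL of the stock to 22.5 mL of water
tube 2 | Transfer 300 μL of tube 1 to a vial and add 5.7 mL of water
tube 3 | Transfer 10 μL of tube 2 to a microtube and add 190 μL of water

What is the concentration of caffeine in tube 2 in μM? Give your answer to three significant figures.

12.5 μM

Step 1: 1.5 mL + 22.5 mL = 24 mL total → factor 24/1.5 = 16
Step 2: 300 μL + 5.7 mL = 6000 μL total → factor 6000/300 = 20
Dilution factor through tube 2 = 16 × 20 = 320
[tube 2] = 4.00 mM / 320 = 0.01250 mM = 12.5 μM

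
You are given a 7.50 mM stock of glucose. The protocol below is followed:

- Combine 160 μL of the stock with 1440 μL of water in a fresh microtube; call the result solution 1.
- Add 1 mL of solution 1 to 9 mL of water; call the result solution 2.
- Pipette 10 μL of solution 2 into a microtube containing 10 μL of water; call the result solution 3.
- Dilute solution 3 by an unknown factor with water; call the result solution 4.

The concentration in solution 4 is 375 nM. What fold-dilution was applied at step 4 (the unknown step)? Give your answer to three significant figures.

100-fold

Step 1: 160 μL + 1440 μL = 1600 μL total → factor 1600/160 = 10
Step 2: 1 mL + 9 mL = 10 mL total → factor 10/1 = 10
Step 3: 10 μL + 10 μL = 20 μL total → factor 20/10 = 2
Step 4: unknown factor x
Product of known-step factors = 200
Overall factor = 7.50 mM / (375 nM) = 20000
x = 20000 / 200 = 100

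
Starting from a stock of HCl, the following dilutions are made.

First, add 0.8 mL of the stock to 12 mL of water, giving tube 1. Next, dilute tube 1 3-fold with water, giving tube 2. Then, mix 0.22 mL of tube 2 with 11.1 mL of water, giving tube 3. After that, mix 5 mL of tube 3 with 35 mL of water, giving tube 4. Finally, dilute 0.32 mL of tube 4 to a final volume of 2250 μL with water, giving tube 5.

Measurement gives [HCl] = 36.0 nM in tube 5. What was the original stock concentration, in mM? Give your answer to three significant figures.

Step 1: 0.8 mL + 12 mL = 12.8 mL total → factor 12.8/0.8 = 16
Step 2: 3-fold → factor 3
Step 3: 0.22 mL + 11.1 mL = 11.32 mL total → factor 11.32/0.22 = 51.455
Step 4: 5 mL + 35 mL = 40 mL total → factor 40/5 = 8
Step 5: 0.32 mL brought to 2250 μL → factor 2.25/0.32 = 7.0312
Overall dilution factor = 16 × 3 × 51.455 × 8 × 7.0312 = 1.3893 × 10^5
Stock = 36.0 nM × 1.3893 × 10^5 = 5.001 × 10^6 nM = 5.00 mM

5.00 mM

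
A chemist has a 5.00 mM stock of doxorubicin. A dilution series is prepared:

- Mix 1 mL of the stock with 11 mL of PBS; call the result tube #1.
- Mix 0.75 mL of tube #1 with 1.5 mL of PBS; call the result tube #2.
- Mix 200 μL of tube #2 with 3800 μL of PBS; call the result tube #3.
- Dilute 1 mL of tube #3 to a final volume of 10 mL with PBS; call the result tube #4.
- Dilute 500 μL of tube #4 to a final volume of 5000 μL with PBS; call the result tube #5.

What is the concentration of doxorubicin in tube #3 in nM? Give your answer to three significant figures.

Step 1: 1 mL + 11 mL = 12 mL total → factor 12/1 = 12
Step 2: 0.75 mL + 1.5 mL = 2.25 mL total → factor 2.25/0.75 = 3
Step 3: 200 μL + 3800 μL = 4000 μL total → factor 4000/200 = 20
Dilution factor through tube #3 = 12 × 3 × 20 = 720
[tube #3] = 5.00 mM / 720 = 0.006944 mM = 6.94 × 10^3 nM

6.94 × 10^3 nM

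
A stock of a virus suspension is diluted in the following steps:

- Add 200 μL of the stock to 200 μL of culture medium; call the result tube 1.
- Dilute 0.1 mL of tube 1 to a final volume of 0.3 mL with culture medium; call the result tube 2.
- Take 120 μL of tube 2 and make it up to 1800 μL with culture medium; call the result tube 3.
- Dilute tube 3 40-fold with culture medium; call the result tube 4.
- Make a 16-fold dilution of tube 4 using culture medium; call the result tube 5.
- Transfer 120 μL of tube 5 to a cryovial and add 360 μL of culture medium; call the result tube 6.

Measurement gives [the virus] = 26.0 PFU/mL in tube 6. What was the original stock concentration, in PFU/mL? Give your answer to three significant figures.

Step 1: 200 μL + 200 μL = 400 μL total → factor 400/200 = 2
Step 2: 0.1 mL brought to 0.3 mL → factor 0.3/0.1 = 3
Step 3: 120 μL brought to 1800 μL → factor 1800/120 = 15
Step 4: 40-fold → factor 40
Step 5: 16-fold → factor 16
Step 6: 120 μL + 360 μL = 480 μL total → factor 480/120 = 4
Overall dilution factor = 2 × 3 × 15 × 40 × 16 × 4 = 2.304 × 10^5
Stock = 26.0 PFU/mL × 2.304 × 10^5 = 5.99 × 10^6 PFU/mL

5.99 × 10^6 PFU/mL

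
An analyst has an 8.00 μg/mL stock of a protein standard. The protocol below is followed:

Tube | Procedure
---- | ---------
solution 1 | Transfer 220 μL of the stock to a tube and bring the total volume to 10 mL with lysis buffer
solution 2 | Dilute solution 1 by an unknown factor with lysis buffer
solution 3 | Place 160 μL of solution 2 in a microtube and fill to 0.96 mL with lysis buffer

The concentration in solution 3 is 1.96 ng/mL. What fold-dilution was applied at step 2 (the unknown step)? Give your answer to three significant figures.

Step 1: 220 μL brought to 10 mL → factor 10000/220 = 45.455
Step 2: unknown factor x
Step 3: 160 μL brought to 0.96 mL → factor 960/160 = 6
Product of known-step factors = 272.73
Overall factor = 8.00 μg/mL / (1.96 ng/mL) = 4081.6
x = 4081.6 / 272.73 = 15.0

15.0-fold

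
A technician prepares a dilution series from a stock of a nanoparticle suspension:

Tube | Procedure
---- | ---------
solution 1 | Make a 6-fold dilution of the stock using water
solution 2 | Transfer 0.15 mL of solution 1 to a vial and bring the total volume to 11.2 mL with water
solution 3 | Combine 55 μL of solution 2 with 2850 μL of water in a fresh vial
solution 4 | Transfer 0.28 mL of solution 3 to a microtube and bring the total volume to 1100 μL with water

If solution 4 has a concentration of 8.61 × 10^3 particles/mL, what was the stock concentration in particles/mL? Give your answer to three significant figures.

Step 1: 6-fold → factor 6
Step 2: 0.15 mL brought to 11.2 mL → factor 11.2/0.15 = 74.667
Step 3: 55 μL + 2850 μL = 2905 μL total → factor 2905/55 = 52.818
Step 4: 0.28 mL brought to 1100 μL → factor 1.1/0.28 = 3.9286
Overall dilution factor = 6 × 74.667 × 52.818 × 3.9286 = 92960
Stock = 8.61 × 10^3 particles/mL × 92960 = 8.00 × 10^8 particles/mL

8.00 × 10^8 particles/mL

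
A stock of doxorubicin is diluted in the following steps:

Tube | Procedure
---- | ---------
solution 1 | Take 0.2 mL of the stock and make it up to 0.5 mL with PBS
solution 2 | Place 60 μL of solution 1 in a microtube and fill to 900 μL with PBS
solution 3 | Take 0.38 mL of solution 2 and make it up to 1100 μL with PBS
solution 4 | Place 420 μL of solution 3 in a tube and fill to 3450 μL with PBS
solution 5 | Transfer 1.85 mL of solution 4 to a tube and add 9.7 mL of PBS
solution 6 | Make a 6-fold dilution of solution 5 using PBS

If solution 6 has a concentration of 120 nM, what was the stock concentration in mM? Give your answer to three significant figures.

Step 1: 0.2 mL brought to 0.5 mL → factor 0.5/0.2 = 2.5
Step 2: 60 μL brought to 900 μL → factor 900/60 = 15
Step 3: 0.38 mL brought to 1100 μL → factor 1.1/0.38 = 2.8947
Step 4: 420 μL brought to 3450 μL → factor 3450/420 = 8.2143
Step 5: 1.85 mL + 9.7 mL = 11.55 mL total → factor 11.55/1.85 = 6.2432
Step 6: 6-fold → factor 6
Overall dilution factor = 2.5 × 15 × 2.8947 × 8.2143 × 6.2432 × 6 = 33402
Stock = 120 nM × 33402 = 4.008 × 10^6 nM = 4.01 mM

4.01 mM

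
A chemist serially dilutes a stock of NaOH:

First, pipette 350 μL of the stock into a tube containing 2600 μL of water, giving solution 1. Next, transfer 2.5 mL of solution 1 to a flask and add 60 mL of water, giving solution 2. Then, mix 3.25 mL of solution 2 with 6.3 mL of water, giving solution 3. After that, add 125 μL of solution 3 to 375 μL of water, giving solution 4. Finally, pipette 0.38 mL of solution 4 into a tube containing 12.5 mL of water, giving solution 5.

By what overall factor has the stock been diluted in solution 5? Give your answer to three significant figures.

Step 1: 350 μL + 2600 μL = 2950 μL total → factor 2950/350 = 8.4286
Step 2: 2.5 mL + 60 mL = 62.5 mL total → factor 62.5/2.5 = 25
Step 3: 3.25 mL + 6.3 mL = 9.55 mL total → factor 9.55/3.25 = 2.9385
Step 4: 125 μL + 375 μL = 500 μL total → factor 500/125 = 4
Step 5: 0.38 mL + 12.5 mL = 12.88 mL total → factor 12.88/0.38 = 33.895
Overall dilution factor = 8.4286 × 25 × 2.9385 × 4 × 33.895 = 83947

8.39 × 10^4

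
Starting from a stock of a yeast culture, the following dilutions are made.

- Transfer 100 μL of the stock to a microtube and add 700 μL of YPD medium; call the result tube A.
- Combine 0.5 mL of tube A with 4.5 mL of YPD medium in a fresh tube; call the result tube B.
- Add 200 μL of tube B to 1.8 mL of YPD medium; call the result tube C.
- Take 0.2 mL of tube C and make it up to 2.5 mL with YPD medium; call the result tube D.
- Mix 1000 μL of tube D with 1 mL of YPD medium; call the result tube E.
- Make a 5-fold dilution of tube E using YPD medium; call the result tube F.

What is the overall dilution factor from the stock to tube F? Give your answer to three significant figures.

Step 1: 100 μL + 700 μL = 800 μL total → factor 800/100 = 8
Step 2: 0.5 mL + 4.5 mL = 5 mL total → factor 5/0.5 = 10
Step 3: 200 μL + 1.8 mL = 2000 μL total → factor 2000/200 = 10
Step 4: 0.2 mL brought to 2.5 mL → factor 2.5/0.2 = 12.5
Step 5: 1000 μL + 1 mL = 2000 μL total → factor 2000/1000 = 2
Step 6: 5-fold → factor 5
Overall dilution factor = 8 × 10 × 10 × 12.5 × 2 × 5 = 1 × 10^5

1.00 × 10^5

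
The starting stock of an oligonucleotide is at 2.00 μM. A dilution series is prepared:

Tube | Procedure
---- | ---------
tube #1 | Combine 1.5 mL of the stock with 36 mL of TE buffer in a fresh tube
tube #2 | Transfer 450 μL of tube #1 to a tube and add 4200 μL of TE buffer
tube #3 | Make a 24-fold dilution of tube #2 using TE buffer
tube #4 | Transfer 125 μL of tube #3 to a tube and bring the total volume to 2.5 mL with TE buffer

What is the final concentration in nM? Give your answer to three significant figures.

Step 1: 1.5 mL + 36 mL = 37.5 mL total → factor 37.5/1.5 = 25
Step 2: 450 μL + 4200 μL = 4650 μL total → factor 4650/450 = 10.333
Step 3: 24-fold → factor 24
Step 4: 125 μL brought to 2.5 mL → factor 2500/125 = 20
Overall dilution factor = 25 × 10.333 × 24 × 20 = 1.24 × 10^5
Final = 2.00 μM / 1.24 × 10^5 = 1.613 × 10^-5 μM = 0.0161 nM

0.0161 nM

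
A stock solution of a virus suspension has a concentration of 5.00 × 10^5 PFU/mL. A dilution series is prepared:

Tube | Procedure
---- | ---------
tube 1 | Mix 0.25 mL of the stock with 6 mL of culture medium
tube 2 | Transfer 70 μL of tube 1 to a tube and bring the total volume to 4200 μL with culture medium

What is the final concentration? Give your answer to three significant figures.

Step 1: 0.25 mL + 6 mL = 6.25 mL total → factor 6.25/0.25 = 25
Step 2: 70 μL brought to 4200 μL → factor 4200/70 = 60
Overall dilution factor = 25 × 60 = 1500
Final = 5.00 × 10^5 PFU/mL / 1500 = 333 PFU/mL

333 PFU/mL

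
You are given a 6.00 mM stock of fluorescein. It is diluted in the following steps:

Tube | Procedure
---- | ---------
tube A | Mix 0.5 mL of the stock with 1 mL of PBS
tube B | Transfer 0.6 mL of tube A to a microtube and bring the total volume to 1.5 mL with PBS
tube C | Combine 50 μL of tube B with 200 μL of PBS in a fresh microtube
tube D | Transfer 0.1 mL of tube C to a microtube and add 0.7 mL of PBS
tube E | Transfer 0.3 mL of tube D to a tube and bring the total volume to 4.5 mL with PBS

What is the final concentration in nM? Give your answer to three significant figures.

1.33 × 10^3 nM

Step 1: 0.5 mL + 1 mL = 1.5 mL total → factor 1.5/0.5 = 3
Step 2: 0.6 mL brought to 1.5 mL → factor 1.5/0.6 = 2.5
Step 3: 50 μL + 200 μL = 250 μL total → factor 250/50 = 5
Step 4: 0.1 mL + 0.7 mL = 0.8 mL total → factor 0.8/0.1 = 8
Step 5: 0.3 mL brought to 4.5 mL → factor 4.5/0.3 = 15
Overall dilution factor = 3 × 2.5 × 5 × 8 × 15 = 4500
Final = 6.00 mM / 4500 = 0.001333 mM = 1.33 × 10^3 nM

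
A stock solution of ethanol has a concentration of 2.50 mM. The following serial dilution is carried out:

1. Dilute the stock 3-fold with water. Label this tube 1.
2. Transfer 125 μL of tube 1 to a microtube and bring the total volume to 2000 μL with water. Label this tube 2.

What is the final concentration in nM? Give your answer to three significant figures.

Step 1: 3-fold → factor 3
Step 2: 125 μL brought to 2000 μL → factor 2000/125 = 16
Overall dilution factor = 3 × 16 = 48
Final = 2.50 mM / 48 = 0.05208 mM = 5.21 × 10^4 nM

5.21 × 10^4 nM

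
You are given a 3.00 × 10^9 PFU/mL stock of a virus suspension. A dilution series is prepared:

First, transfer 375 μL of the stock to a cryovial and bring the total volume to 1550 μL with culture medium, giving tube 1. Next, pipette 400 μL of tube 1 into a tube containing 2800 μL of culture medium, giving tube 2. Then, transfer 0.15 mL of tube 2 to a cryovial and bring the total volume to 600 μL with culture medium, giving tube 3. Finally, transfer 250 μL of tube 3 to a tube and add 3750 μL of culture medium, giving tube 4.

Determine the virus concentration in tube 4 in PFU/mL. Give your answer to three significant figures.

Step 1: 375 μL brought to 1550 μL → factor 1550/375 = 4.1333
Step 2: 400 μL + 2800 μL = 3200 μL total → factor 3200/400 = 8
Step 3: 0.15 mL brought to 600 μL → factor 0.6/0.15 = 4
Step 4: 250 μL + 3750 μL = 4000 μL total → factor 4000/250 = 16
Overall dilution factor = 4.1333 × 8 × 4 × 16 = 2116.3
Final = 3.00 × 10^9 PFU/mL / 2116.3 = 1.42 × 10^6 PFU/mL

1.42 × 10^6 PFU/mL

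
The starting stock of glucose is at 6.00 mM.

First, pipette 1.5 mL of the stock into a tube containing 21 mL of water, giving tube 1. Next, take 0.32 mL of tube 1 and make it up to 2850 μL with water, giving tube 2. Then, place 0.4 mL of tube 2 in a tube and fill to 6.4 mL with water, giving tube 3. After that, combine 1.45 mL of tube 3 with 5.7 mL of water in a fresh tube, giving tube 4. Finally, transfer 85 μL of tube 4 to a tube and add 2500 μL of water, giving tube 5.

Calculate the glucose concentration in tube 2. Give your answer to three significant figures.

Step 1: 1.5 mL + 21 mL = 22.5 mL total → factor 22.5/1.5 = 15
Step 2: 0.32 mL brought to 2850 μL → factor 2.85/0.32 = 8.9062
Dilution factor through tube 2 = 15 × 8.9062 = 133.59
[tube 2] = 6.00 mM / 133.59 = 0.0449 mM

0.0449 mM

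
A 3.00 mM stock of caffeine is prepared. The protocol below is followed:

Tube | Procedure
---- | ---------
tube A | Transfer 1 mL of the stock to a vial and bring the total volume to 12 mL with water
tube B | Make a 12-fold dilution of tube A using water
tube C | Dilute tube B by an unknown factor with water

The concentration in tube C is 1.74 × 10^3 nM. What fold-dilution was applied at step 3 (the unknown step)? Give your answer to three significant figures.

12.0-fold

Step 1: 1 mL brought to 12 mL → factor 12/1 = 12
Step 2: 12-fold → factor 12
Step 3: unknown factor x
Product of known-step factors = 144
Overall factor = 3.00 mM / (1.74 × 10^3 nM) = 1724.1
x = 1724.1 / 144 = 12.0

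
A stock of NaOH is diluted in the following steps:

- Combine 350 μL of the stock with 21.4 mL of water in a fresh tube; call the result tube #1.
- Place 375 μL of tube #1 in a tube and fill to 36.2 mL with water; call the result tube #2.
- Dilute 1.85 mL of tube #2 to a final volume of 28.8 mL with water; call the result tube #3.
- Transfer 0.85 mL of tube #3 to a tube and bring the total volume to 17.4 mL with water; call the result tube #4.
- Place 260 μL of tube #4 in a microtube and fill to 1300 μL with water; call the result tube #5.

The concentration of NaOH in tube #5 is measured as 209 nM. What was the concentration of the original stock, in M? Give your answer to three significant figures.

2.00 M

Step 1: 350 μL + 21.4 mL = 21750 μL total → factor 21750/350 = 62.143
Step 2: 375 μL brought to 36.2 mL → factor 36200/375 = 96.533
Step 3: 1.85 mL brought to 28.8 mL → factor 28.8/1.85 = 15.568
Step 4: 0.85 mL brought to 17.4 mL → factor 17.4/0.85 = 20.471
Step 5: 260 μL brought to 1300 μL → factor 1300/260 = 5
Overall dilution factor = 62.143 × 96.533 × 15.568 × 20.471 × 5 = 9.5585 × 10^6
Stock = 209 nM × 9.5585 × 10^6 = 1.998 × 10^9 nM = 2.00 M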